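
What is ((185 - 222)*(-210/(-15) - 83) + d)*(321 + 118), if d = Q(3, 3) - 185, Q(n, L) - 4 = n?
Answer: 1042625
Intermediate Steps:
Q(n, L) = 4 + n
d = -178 (d = (4 + 3) - 185 = 7 - 185 = -178)
((185 - 222)*(-210/(-15) - 83) + d)*(321 + 118) = ((185 - 222)*(-210/(-15) - 83) - 178)*(321 + 118) = (-37*(-210*(-1/15) - 83) - 178)*439 = (-37*(14 - 83) - 178)*439 = (-37*(-69) - 178)*439 = (2553 - 178)*439 = 2375*439 = 1042625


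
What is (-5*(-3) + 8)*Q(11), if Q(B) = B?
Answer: 253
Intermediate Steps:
(-5*(-3) + 8)*Q(11) = (-5*(-3) + 8)*11 = (15 + 8)*11 = 23*11 = 253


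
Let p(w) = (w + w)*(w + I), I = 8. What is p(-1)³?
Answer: -2744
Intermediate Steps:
p(w) = 2*w*(8 + w) (p(w) = (w + w)*(w + 8) = (2*w)*(8 + w) = 2*w*(8 + w))
p(-1)³ = (2*(-1)*(8 - 1))³ = (2*(-1)*7)³ = (-14)³ = -2744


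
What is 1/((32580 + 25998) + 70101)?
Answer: 1/128679 ≈ 7.7713e-6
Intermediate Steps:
1/((32580 + 25998) + 70101) = 1/(58578 + 70101) = 1/128679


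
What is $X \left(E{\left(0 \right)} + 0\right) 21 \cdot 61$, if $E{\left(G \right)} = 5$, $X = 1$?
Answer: $6405$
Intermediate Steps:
$X \left(E{\left(0 \right)} + 0\right) 21 \cdot 61 = 1 \left(5 + 0\right) 21 \cdot 61 = 1 \cdot 5 \cdot 21 \cdot 61 = 5 \cdot 21 \cdot 61 = 105 \cdot 61 = 6405$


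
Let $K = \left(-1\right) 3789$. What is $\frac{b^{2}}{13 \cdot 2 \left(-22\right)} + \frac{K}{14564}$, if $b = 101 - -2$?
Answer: $- \frac{890209}{47333} \approx -18.807$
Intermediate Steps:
$K = -3789$
$b = 103$ ($b = 101 + 2 = 103$)
$\frac{b^{2}}{13 \cdot 2 \left(-22\right)} + \frac{K}{14564} = \frac{103^{2}}{13 \cdot 2 \left(-22\right)} - \frac{3789}{14564} = \frac{10609}{26 \left(-22\right)} - \frac{3789}{14564} = \frac{10609}{-572} - \frac{3789}{14564} = 10609 \left(- \frac{1}{572}\right) - \frac{3789}{14564} = - \frac{10609}{572} - \frac{3789}{14564} = - \frac{890209}{47333}$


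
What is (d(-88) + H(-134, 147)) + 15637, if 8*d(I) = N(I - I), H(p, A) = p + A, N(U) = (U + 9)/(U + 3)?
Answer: 125203/8 ≈ 15650.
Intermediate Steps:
N(U) = (9 + U)/(3 + U)
H(p, A) = A + p
d(I) = 3/8 (d(I) = ((9 + (I - I))/(3 + (I - I)))/8 = ((9 + 0)/(3 + 0))/8 = (9/3)/8 = ((⅓)*9)/8 = (⅛)*3 = 3/8)
(d(-88) + H(-134, 147)) + 15637 = (3/8 + (147 - 134)) + 15637 = (3/8 + 13) + 15637 = 107/8 + 15637 = 125203/8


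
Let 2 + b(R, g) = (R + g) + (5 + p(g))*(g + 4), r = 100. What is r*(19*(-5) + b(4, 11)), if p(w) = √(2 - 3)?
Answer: -700 + 1500*I ≈ -700.0 + 1500.0*I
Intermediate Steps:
p(w) = I (p(w) = √(-1) = I)
b(R, g) = -2 + R + g + (4 + g)*(5 + I) (b(R, g) = -2 + ((R + g) + (5 + I)*(g + 4)) = -2 + ((R + g) + (5 + I)*(4 + g)) = -2 + ((R + g) + (4 + g)*(5 + I)) = -2 + (R + g + (4 + g)*(5 + I)) = -2 + R + g + (4 + g)*(5 + I))
r*(19*(-5) + b(4, 11)) = 100*(19*(-5) + (18 + 4 + 4*I + 11*(6 + I))) = 100*(-95 + (18 + 4 + 4*I + (66 + 11*I))) = 100*(-95 + (88 + 15*I)) = 100*(-7 + 15*I) = -700 + 1500*I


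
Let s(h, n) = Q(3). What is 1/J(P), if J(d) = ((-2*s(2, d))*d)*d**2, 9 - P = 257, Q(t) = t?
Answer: 1/91517952 ≈ 1.0927e-8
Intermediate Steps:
s(h, n) = 3
P = -248 (P = 9 - 1*257 = 9 - 257 = -248)
J(d) = -6*d**3 (J(d) = ((-2*3)*d)*d**2 = (-6*d)*d**2 = -6*d**3)
1/J(P) = 1/(-6*(-248)**3) = 1/(-6*(-15252992)) = 1/91517952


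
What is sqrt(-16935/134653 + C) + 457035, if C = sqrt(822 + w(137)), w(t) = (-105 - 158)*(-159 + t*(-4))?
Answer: 457035 + sqrt(-6316755 + 50225569*sqrt(186763))/7087 ≈ 4.5706e+5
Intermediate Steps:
w(t) = 41817 + 1052*t (w(t) = -263*(-159 - 4*t) = 41817 + 1052*t)
C = sqrt(186763) (C = sqrt(822 + (41817 + 1052*137)) = sqrt(822 + (41817 + 144124)) = sqrt(822 + 185941) = sqrt(186763) ≈ 432.16)
sqrt(-16935/134653 + C) + 457035 = sqrt(-16935/134653 + sqrt(186763)) + 457035 = 457035 + sqrt(-16935/134653 + sqrt(186763))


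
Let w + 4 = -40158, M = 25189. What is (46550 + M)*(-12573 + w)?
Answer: -3783156165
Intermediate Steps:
w = -40162 (w = -4 - 40158 = -40162)
(46550 + M)*(-12573 + w) = (46550 + 25189)*(-12573 - 40162) = 71739*(-52735) = -3783156165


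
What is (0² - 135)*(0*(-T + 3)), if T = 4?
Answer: 0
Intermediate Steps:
(0² - 135)*(0*(-T + 3)) = (0² - 135)*(0*(-1*4 + 3)) = (0 - 135)*(0*(-4 + 3)) = -0*(-1) = -135*0 = 0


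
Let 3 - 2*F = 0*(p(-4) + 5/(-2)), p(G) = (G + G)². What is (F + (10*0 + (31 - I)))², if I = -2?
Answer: 4761/4 ≈ 1190.3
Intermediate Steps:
p(G) = 4*G² (p(G) = (2*G)² = 4*G²)
F = 3/2 (F = 3/2 - 0*(4*(-4)² + 5/(-2)) = 3/2 - 0*(4*16 + 5*(-½)) = 3/2 - 0*(64 - 5/2) = 3/2 - 0*123/2 = 3/2 - ½*0 = 3/2 + 0 = 3/2 ≈ 1.5000)
(F + (10*0 + (31 - I)))² = (3/2 + (10*0 + (31 - 1*(-2))))² = (3/2 + (0 + (31 + 2)))² = (3/2 + (0 + 33))² = (3/2 + 33)² = (69/2)² = 4761/4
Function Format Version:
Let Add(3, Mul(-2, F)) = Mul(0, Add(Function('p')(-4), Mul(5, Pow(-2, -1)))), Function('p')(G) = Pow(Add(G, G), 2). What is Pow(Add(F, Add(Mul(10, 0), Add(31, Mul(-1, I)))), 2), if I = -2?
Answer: Rational(4761, 4) ≈ 1190.3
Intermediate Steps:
Function('p')(G) = Mul(4, Pow(G, 2)) (Function('p')(G) = Pow(Mul(2, G), 2) = Mul(4, Pow(G, 2)))
F = Rational(3, 2) (F = Add(Rational(3, 2), Mul(Rational(-1, 2), Mul(0, Add(Mul(4, Pow(-4, 2)), Mul(5, Pow(-2, -1)))))) = Add(Rational(3, 2), Mul(Rational(-1, 2), Mul(0, Add(Mul(4, 16), Mul(5, Rational(-1, 2)))))) = Add(Rational(3, 2), Mul(Rational(-1, 2), Mul(0, Add(64, Rational(-5, 2))))) = Add(Rational(3, 2), Mul(Rational(-1, 2), Mul(0, Rational(123, 2)))) = Add(Rational(3, 2), Mul(Rational(-1, 2), 0)) = Add(Rational(3, 2), 0) = Rational(3, 2) ≈ 1.5000)
Pow(Add(F, Add(Mul(10, 0), Add(31, Mul(-1, I)))), 2) = Pow(Add(Rational(3, 2), Add(Mul(10, 0), Add(31, Mul(-1, -2)))), 2) = Pow(Add(Rational(3, 2), Add(0, Add(31, 2))), 2) = Pow(Add(Rational(3, 2), Add(0, 33)), 2) = Pow(Add(Rational(3, 2), 33), 2) = Pow(Rational(69, 2), 2) = Rational(4761, 4)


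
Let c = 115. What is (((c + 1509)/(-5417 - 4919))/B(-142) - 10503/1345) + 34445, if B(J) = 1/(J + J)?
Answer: 14980106591/434435 ≈ 34482.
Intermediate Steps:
B(J) = 1/(2*J)
(((c + 1509)/(-5417 - 4919))/B(-142) - 10503/1345) + 34445 = (((115 + 1509)/(-5417 - 4919))/(((1/2)/(-142))) - 10503/1345) + 34445 = ((1624/(-10336))/(((1/2)*(-1/142))) - 10503*1/1345) + 34445 = ((1624*(-1/10336))/(-1/284) - 10503/1345) + 34445 = (-203/1292*(-284) - 10503/1345) + 34445 = (14413/323 - 10503/1345) + 34445 = 15993016/434435 + 34445 = 14980106591/434435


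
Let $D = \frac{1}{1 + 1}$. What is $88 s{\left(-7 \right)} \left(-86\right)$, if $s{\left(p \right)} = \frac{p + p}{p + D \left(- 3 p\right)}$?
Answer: $30272$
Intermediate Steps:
$D = \frac{1}{2} \approx 0.5$
$s{\left(p \right)} = -4$ ($s{\left(p \right)} = \frac{p + p}{p + \frac{\left(-3\right) p}{2}} = \frac{2 p}{p - \frac{3 p}{2}} = \frac{2 p}{\left(- \frac{1}{2}\right) p} = 2 p \left(- \frac{2}{p}\right) = -4$)
$88 s{\left(-7 \right)} \left(-86\right) = 88 \left(-4\right) \left(-86\right) = \left(-352\right) \left(-86\right) = 30272$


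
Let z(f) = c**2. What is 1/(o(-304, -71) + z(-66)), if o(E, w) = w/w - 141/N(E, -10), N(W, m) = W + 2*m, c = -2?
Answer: 108/587 ≈ 0.18399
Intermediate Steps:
z(f) = 4 (z(f) = (-2)**2 = 4)
o(E, w) = 1 - 141/(-20 + E) (o(E, w) = w/w - 141/(E + 2*(-10)) = 1 - 141/(E - 20) = 1 - 141/(-20 + E))
1/(o(-304, -71) + z(-66)) = 1/((-161 - 304)/(-20 - 304) + 4) = 1/(-465/(-324) + 4) = 1/(-1/324*(-465) + 4) = 1/(155/108 + 4) = 1/(587/108) = 108/587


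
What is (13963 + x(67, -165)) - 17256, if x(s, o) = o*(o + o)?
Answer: 51157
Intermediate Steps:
x(s, o) = 2*o² (x(s, o) = o*(2*o) = 2*o²)
(13963 + x(67, -165)) - 17256 = (13963 + 2*(-165)²) - 17256 = (13963 + 2*27225) - 17256 = (13963 + 54450) - 17256 = 68413 - 17256 = 51157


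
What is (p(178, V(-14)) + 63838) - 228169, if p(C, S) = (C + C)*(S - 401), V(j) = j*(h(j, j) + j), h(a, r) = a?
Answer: -167535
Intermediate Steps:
V(j) = 2*j² (V(j) = j*(j + j) = j*(2*j) = 2*j²)
p(C, S) = 2*C*(-401 + S) (p(C, S) = (2*C)*(-401 + S) = 2*C*(-401 + S))
(p(178, V(-14)) + 63838) - 228169 = (2*178*(-401 + 2*(-14)²) + 63838) - 228169 = (2*178*(-401 + 2*196) + 63838) - 228169 = (2*178*(-401 + 392) + 63838) - 228169 = (2*178*(-9) + 63838) - 228169 = (-3204 + 63838) - 228169 = 60634 - 228169 = -167535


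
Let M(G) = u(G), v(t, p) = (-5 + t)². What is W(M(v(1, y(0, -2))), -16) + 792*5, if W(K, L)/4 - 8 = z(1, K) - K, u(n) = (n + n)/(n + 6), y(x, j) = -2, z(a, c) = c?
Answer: 3992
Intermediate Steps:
u(n) = 2*n/(6 + n) (u(n) = (2*n)/(6 + n) = 2*n/(6 + n))
M(G) = 2*G/(6 + G)
W(K, L) = 32 (W(K, L) = 32 + 4*(K - K) = 32 + 4*0 = 32 + 0 = 32)
W(M(v(1, y(0, -2))), -16) + 792*5 = 32 + 792*5 = 32 + 3960 = 3992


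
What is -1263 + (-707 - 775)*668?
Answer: -991239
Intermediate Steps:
-1263 + (-707 - 775)*668 = -1263 - 1482*668 = -1263 - 989976 = -991239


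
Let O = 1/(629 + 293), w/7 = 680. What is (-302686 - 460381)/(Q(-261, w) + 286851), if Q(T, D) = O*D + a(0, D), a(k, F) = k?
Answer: -351773887/132240691 ≈ -2.6601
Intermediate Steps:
w = 4760 (w = 7*680 = 4760)
O = 1/922 ≈ 0.0010846
Q(T, D) = D/922 (Q(T, D) = D/922 + 0 = D/922)
(-302686 - 460381)/(Q(-261, w) + 286851) = (-302686 - 460381)/((1/922)*4760 + 286851) = -763067/(2380/461 + 286851) = -763067/132240691/461 = -763067*461/132240691 = -351773887/132240691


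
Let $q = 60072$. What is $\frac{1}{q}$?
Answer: $\frac{1}{60072} \approx 1.6647 \cdot 10^{-5}$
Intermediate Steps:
$\frac{1}{q} = \frac{1}{60072}$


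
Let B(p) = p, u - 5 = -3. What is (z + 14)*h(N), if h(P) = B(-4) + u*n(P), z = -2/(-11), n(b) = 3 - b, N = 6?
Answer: -1560/11 ≈ -141.82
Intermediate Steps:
u = 2 (u = 5 - 3 = 2)
z = 2/11 (z = -2*(-1/11) = 2/11 ≈ 0.18182)
h(P) = 2 - 2*P (h(P) = -4 + 2*(3 - P) = -4 + (6 - 2*P) = 2 - 2*P)
(z + 14)*h(N) = (2/11 + 14)*(2 - 2*6) = 156*(2 - 12)/11 = (156/11)*(-10) = -1560/11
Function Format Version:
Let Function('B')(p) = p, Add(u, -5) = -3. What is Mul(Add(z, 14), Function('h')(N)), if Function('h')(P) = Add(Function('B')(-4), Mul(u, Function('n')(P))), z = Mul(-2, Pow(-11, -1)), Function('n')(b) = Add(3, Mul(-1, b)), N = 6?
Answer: Rational(-1560, 11) ≈ -141.82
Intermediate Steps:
u = 2 (u = Add(5, -3) = 2)
z = Rational(2, 11) (z = Mul(-2, Rational(-1, 11)) = Rational(2, 11) ≈ 0.18182)
Function('h')(P) = Add(2, Mul(-2, P)) (Function('h')(P) = Add(-4, Mul(2, Add(3, Mul(-1, P)))) = Add(-4, Add(6, Mul(-2, P))) = Add(2, Mul(-2, P)))
Mul(Add(z, 14), Function('h')(N)) = Mul(Add(Rational(2, 11), 14), Add(2, Mul(-2, 6))) = Mul(Rational(156, 11), Add(2, -12)) = Mul(Rational(156, 11), -10) = Rational(-1560, 11)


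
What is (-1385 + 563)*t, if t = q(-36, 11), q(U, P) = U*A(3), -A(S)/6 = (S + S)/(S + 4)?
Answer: -1065312/7 ≈ -1.5219e+5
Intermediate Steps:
A(S) = -12*S/(4 + S) (A(S) = -6*(S + S)/(S + 4) = -6*2*S/(4 + S) = -12*S/(4 + S))
q(U, P) = -36*U/7 (q(U, P) = U*(-12*3/(4 + 3)) = U*(-12*3/7) = U*(-12*3*1/7) = U*(-36/7) = -36*U/7)
t = 1296/7 (t = -36/7*(-36) = 1296/7 ≈ 185.14)
(-1385 + 563)*t = (-1385 + 563)*(1296/7) = -822*1296/7 = -1065312/7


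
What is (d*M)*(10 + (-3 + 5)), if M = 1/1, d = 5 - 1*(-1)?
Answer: 72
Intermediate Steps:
d = 6 (d = 5 + 1 = 6)
M = 1
(d*M)*(10 + (-3 + 5)) = (6*1)*(10 + (-3 + 5)) = 6*(10 + 2) = 6*12 = 72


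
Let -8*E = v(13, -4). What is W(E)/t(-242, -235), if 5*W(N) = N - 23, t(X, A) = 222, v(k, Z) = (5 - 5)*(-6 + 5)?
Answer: -23/1110 ≈ -0.020721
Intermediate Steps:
v(k, Z) = 0 (v(k, Z) = 0*(-1) = 0)
E = 0 (E = -⅛*0 = 0)
W(N) = -23/5 + N/5 (W(N) = (N - 23)/5 = (-23 + N)/5 = -23/5 + N/5)
W(E)/t(-242, -235) = (-23/5 + (⅕)*0)/222 = (-23/5 + 0)*(1/222) = -23/5*1/222 = -23/1110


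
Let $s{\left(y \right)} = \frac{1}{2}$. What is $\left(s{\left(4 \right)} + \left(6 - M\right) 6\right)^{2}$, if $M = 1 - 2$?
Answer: $\frac{7225}{4} \approx 1806.3$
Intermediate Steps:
$s{\left(y \right)} = \frac{1}{2}$
$M = -1$
$\left(s{\left(4 \right)} + \left(6 - M\right) 6\right)^{2} = \left(\frac{1}{2} + \left(6 - -1\right) 6\right)^{2} = \left(\frac{1}{2} + \left(6 + 1\right) 6\right)^{2} = \left(\frac{1}{2} + 7 \cdot 6\right)^{2} = \left(\frac{1}{2} + 42\right)^{2} = \left(\frac{85}{2}\right)^{2} = \frac{7225}{4}$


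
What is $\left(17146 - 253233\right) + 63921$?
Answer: $-172166$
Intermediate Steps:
$\left(17146 - 253233\right) + 63921 = -236087 + 63921 = -172166$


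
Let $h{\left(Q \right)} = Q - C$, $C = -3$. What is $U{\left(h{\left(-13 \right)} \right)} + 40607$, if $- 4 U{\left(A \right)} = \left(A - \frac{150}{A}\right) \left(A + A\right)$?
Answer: $40632$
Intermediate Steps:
$h{\left(Q \right)} = 3 + Q$ ($h{\left(Q \right)} = Q - -3 = Q + 3 = 3 + Q$)
$U{\left(A \right)} = - \frac{A \left(A - \frac{150}{A}\right)}{2}$ ($U{\left(A \right)} = - \frac{\left(A - \frac{150}{A}\right) \left(A + A\right)}{4} = - \frac{\left(A - \frac{150}{A}\right) 2 A}{4} = - \frac{2 A \left(A - \frac{150}{A}\right)}{4} = - \frac{A \left(A - \frac{150}{A}\right)}{2}$)
$U{\left(h{\left(-13 \right)} \right)} + 40607 = \left(75 - \frac{\left(3 - 13\right)^{2}}{2}\right) + 40607 = \left(75 - \frac{\left(-10\right)^{2}}{2}\right) + 40607 = \left(75 - 50\right) + 40607 = 25 + 40607 = 40632$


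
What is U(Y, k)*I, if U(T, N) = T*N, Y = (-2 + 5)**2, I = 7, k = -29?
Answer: -1827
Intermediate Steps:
Y = 9 (Y = 3**2 = 9)
U(T, N) = N*T
U(Y, k)*I = -29*9*7 = -261*7 = -1827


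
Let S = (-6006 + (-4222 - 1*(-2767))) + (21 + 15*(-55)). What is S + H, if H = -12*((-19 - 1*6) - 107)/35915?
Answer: -26985081/3265 ≈ -8265.0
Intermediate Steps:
H = 144/3265 (H = -12*((-19 - 6) - 107)*(1/35915) = -12*(-25 - 107)*(1/35915) = -12*(-132)*(1/35915) = 1584*(1/35915) = 144/3265 ≈ 0.044104)
S = -8265 (S = (-6006 + (-4222 + 2767)) + (21 - 825) = (-6006 - 1455) - 804 = -7461 - 804 = -8265)
S + H = -8265 + 144/3265 = -26985081/3265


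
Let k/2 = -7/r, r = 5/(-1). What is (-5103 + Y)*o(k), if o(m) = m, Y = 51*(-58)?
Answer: -112854/5 ≈ -22571.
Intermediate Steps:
r = -5 (r = 5*(-1) = -5)
Y = -2958
k = 14/5 (k = 2*(-7/(-5)) = 2*(-7*(-⅕)) = 2*(7/5) = 14/5 ≈ 2.8000)
(-5103 + Y)*o(k) = (-5103 - 2958)*(14/5) = -8061*14/5 = -112854/5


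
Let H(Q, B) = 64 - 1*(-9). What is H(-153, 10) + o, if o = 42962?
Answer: 43035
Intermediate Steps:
H(Q, B) = 73 (H(Q, B) = 64 + 9 = 73)
H(-153, 10) + o = 73 + 42962 = 43035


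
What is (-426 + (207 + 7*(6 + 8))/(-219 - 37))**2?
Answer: 11959828321/65536 ≈ 1.8249e+5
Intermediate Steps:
(-426 + (207 + 7*(6 + 8))/(-219 - 37))**2 = (-426 + (207 + 7*14)/(-256))**2 = (-426 + (207 + 98)*(-1/256))**2 = (-426 + 305*(-1/256))**2 = (-426 - 305/256)**2 = (-109361/256)**2 = 11959828321/65536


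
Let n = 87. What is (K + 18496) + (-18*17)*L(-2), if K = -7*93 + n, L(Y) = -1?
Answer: 18238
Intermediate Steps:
K = -564 (K = -7*93 + 87 = -651 + 87 = -564)
(K + 18496) + (-18*17)*L(-2) = (-564 + 18496) - 18*17*(-1) = 17932 - 306*(-1) = 17932 + 306 = 18238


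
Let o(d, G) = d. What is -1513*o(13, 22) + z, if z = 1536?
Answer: -18133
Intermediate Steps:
-1513*o(13, 22) + z = -1513*13 + 1536 = -19669 + 1536 = -18133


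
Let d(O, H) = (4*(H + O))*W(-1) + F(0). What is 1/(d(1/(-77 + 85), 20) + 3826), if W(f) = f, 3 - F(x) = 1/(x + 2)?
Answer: 1/3748 ≈ 0.00026681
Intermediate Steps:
F(x) = 3 - 1/(2 + x) (F(x) = 3 - 1/(x + 2) = 3 - 1/(2 + x))
d(O, H) = 5/2 - 4*H - 4*O (d(O, H) = (4*(H + O))*(-1) + (5 + 3*0)/(2 + 0) = (4*H + 4*O)*(-1) + (5 + 0)/2 = (-4*H - 4*O) + (½)*5 = (-4*H - 4*O) + 5/2 = 5/2 - 4*H - 4*O)
1/(d(1/(-77 + 85), 20) + 3826) = 1/((5/2 - 4*20 - 4/(-77 + 85)) + 3826) = 1/((5/2 - 80 - 4/8) + 3826) = 1/((5/2 - 80 - 4*⅛) + 3826) = 1/((5/2 - 80 - ½) + 3826) = 1/(-78 + 3826) = 1/3748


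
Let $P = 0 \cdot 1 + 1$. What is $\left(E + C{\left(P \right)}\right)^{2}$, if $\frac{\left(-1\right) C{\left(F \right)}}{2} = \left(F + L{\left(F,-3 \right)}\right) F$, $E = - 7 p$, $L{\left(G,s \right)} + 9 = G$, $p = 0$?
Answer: $196$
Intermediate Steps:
$L{\left(G,s \right)} = -9 + G$
$E = 0$ ($E = \left(-7\right) 0 = 0$)
$P = 1$ ($P = 0 + 1 = 1$)
$C{\left(F \right)} = - 2 F \left(-9 + 2 F\right)$ ($C{\left(F \right)} = - 2 \left(F + \left(-9 + F\right)\right) F = - 2 \left(-9 + 2 F\right) F = - 2 F \left(-9 + 2 F\right)$)
$\left(E + C{\left(P \right)}\right)^{2} = \left(0 + 2 \cdot 1 \left(9 - 2\right)\right)^{2} = \left(0 + 2 \cdot 1 \cdot 7\right)^{2} = \left(0 + 14\right)^{2} = 14^{2} = 196$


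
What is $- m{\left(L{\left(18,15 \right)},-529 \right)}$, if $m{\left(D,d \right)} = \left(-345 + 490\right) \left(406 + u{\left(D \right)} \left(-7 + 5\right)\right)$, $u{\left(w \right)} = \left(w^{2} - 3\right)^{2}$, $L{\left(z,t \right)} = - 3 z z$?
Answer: $258857229949820$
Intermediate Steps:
$L{\left(z,t \right)} = - 3 z^{2}$
$u{\left(w \right)} = \left(-3 + w^{2}\right)^{2}$
$m{\left(D,d \right)} = 58870 - 290 \left(-3 + D^{2}\right)^{2}$ ($m{\left(D,d \right)} = \left(-345 + 490\right) \left(406 + \left(-3 + D^{2}\right)^{2} \left(-7 + 5\right)\right) = 145 \left(406 + \left(-3 + D^{2}\right)^{2} \left(-2\right)\right) = 145 \left(406 - 2 \left(-3 + D^{2}\right)^{2}\right) = 58870 - 290 \left(-3 + D^{2}\right)^{2}$)
$- m{\left(L{\left(18,15 \right)},-529 \right)} = - (58870 - 290 \left(-3 + \left(- 3 \cdot 18^{2}\right)^{2}\right)^{2}) = - (58870 - 290 \left(-3 + \left(\left(-3\right) 324\right)^{2}\right)^{2}) = - (58870 - 290 \left(-3 + \left(-972\right)^{2}\right)^{2}) = - (58870 - 290 \left(-3 + 944784\right)^{2}) = - (58870 - 290 \cdot 944781^{2}) = - (58870 - 258857230008690) = \left(-1\right) \left(-258857229949820\right) = 258857229949820$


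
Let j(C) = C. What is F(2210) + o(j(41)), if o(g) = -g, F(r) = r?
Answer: 2169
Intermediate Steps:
F(2210) + o(j(41)) = 2210 - 1*41 = 2210 - 41 = 2169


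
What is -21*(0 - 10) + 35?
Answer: 245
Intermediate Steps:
-21*(0 - 10) + 35 = -21*(-10) + 35 = 210 + 35 = 245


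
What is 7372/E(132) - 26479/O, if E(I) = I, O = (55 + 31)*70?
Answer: 10221053/198660 ≈ 51.450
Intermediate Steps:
O = 6020 (O = 86*70 = 6020)
7372/E(132) - 26479/O = 7372/132 - 26479/6020 = 7372*(1/132) - 26479*1/6020 = 1843/33 - 26479/6020 = 10221053/198660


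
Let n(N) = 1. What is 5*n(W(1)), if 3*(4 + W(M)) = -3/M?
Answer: 5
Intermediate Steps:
W(M) = -4 - 1/M (W(M) = -4 + (-3/M)/3 = -4 - 1/M)
5*n(W(1)) = 5*1 = 5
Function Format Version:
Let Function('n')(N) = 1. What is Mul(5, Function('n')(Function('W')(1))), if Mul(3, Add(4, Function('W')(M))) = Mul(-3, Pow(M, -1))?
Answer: 5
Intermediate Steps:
Function('W')(M) = Add(-4, Mul(-1, Pow(M, -1))) (Function('W')(M) = Add(-4, Mul(Rational(1, 3), Mul(-3, Pow(M, -1)))) = Add(-4, Mul(-1, Pow(M, -1))))
Mul(5, Function('n')(Function('W')(1))) = Mul(5, 1) = 5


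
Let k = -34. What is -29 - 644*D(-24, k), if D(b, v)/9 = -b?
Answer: -139133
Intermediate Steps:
D(b, v) = -9*b (D(b, v) = 9*(-b) = -9*b)
-29 - 644*D(-24, k) = -29 - (-5796)*(-24) = -29 - 644*216 = -29 - 139104 = -139133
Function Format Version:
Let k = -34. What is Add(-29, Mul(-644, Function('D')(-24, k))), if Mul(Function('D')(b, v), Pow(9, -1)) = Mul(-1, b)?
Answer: -139133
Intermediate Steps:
Function('D')(b, v) = Mul(-9, b) (Function('D')(b, v) = Mul(9, Mul(-1, b)) = Mul(-9, b))
Add(-29, Mul(-644, Function('D')(-24, k))) = Add(-29, Mul(-644, Mul(-9, -24))) = Add(-29, Mul(-644, 216)) = Add(-29, -139104) = -139133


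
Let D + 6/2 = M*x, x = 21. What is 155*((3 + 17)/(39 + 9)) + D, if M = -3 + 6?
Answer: 1495/12 ≈ 124.58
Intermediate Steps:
M = 3
D = 60 (D = -3 + 3*21 = -3 + 63 = 60)
155*((3 + 17)/(39 + 9)) + D = 155*((3 + 17)/(39 + 9)) + 60 = 155*(20/48) + 60 = 155*(20*(1/48)) + 60 = 155*(5/12) + 60 = 775/12 + 60 = 1495/12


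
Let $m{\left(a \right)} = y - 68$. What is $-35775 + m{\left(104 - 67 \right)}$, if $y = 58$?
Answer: $-35785$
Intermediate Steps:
$m{\left(a \right)} = -10$ ($m{\left(a \right)} = 58 - 68 = -10$)
$-35775 + m{\left(104 - 67 \right)} = -35775 - 10 = -35785$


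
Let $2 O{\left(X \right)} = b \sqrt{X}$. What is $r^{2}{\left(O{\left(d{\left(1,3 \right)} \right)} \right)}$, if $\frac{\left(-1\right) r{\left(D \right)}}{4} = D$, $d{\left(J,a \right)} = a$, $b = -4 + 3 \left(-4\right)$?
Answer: $3072$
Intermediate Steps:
$b = -16$ ($b = -4 - 12 = -16$)
$O{\left(X \right)} = - 8 \sqrt{X}$ ($O{\left(X \right)} = \frac{\left(-16\right) \sqrt{X}}{2} = - 8 \sqrt{X}$)
$r{\left(D \right)} = - 4 D$
$r^{2}{\left(O{\left(d{\left(1,3 \right)} \right)} \right)} = \left(- 4 \left(- 8 \sqrt{3}\right)\right)^{2} = \left(32 \sqrt{3}\right)^{2} = 3072$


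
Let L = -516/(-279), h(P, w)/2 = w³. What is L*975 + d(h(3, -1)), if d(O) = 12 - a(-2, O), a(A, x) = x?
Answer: 56334/31 ≈ 1817.2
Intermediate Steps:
h(P, w) = 2*w³
L = 172/93 (L = -516*(-1/279) = 172/93 ≈ 1.8495)
d(O) = 12 - O
L*975 + d(h(3, -1)) = (172/93)*975 + (12 - 2*(-1)³) = 55900/31 + (12 - 2*(-1)) = 55900/31 + (12 - 1*(-2)) = 55900/31 + (12 + 2) = 55900/31 + 14 = 56334/31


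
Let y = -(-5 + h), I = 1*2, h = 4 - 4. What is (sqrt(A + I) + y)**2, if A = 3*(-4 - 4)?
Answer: (5 + I*sqrt(22))**2 ≈ 3.0 + 46.904*I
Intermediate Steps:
h = 0
I = 2
A = -24 (A = 3*(-8) = -24)
y = 5 (y = -(-5 + 0) = -1*(-5) = 5)
(sqrt(A + I) + y)**2 = (sqrt(-24 + 2) + 5)**2 = (sqrt(-22) + 5)**2 = (I*sqrt(22) + 5)**2 = (5 + I*sqrt(22))**2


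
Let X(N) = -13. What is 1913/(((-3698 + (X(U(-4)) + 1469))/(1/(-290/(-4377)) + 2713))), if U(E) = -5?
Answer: -1513464211/650180 ≈ -2327.8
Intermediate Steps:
1913/(((-3698 + (X(U(-4)) + 1469))/(1/(-290/(-4377)) + 2713))) = 1913/(((-3698 + (-13 + 1469))/(1/(-290/(-4377)) + 2713))) = 1913/(((-3698 + 1456)/(1/(-290*(-1/4377)) + 2713))) = 1913/((-2242/(1/(290/4377) + 2713))) = 1913/((-2242/(4377/290 + 2713))) = 1913/((-2242/791147/290)) = 1913/((-2242*290/791147)) = 1913/(-650180/791147) = 1913*(-791147/650180) = -1513464211/650180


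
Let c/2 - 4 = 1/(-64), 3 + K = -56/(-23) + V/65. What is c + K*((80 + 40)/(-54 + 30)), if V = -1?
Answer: 104021/9568 ≈ 10.872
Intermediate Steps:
K = -868/1495 (K = -3 + (-56/(-23) - 1/65) = -3 + (-56*(-1/23) - 1*1/65) = -3 + (56/23 - 1/65) = -3 + 3617/1495 = -868/1495 ≈ -0.58060)
c = 255/32 (c = 8 + 2/(-64) = 8 + 2*(-1/64) = 8 - 1/32 = 255/32 ≈ 7.9688)
c + K*((80 + 40)/(-54 + 30)) = 255/32 - 868*(80 + 40)/(1495*(-54 + 30)) = 255/32 - 20832/(299*(-24)) = 255/32 - 20832*(-1)/(299*24) = 255/32 - 868/1495*(-5) = 255/32 + 868/299 = 104021/9568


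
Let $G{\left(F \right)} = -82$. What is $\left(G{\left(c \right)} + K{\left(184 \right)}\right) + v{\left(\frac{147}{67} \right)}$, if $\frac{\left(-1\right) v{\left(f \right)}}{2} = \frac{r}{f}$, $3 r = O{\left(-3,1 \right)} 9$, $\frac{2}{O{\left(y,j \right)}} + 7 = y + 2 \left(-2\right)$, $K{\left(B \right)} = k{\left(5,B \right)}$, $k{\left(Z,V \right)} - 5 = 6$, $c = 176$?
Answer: $- \frac{24219}{343} \approx -70.609$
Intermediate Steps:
$k{\left(Z,V \right)} = 11$ ($k{\left(Z,V \right)} = 5 + 6 = 11$)
$K{\left(B \right)} = 11$
$O{\left(y,j \right)} = \frac{2}{-11 + y}$ ($O{\left(y,j \right)} = \frac{2}{-7 + \left(y + 2 \left(-2\right)\right)} = \frac{2}{-7 + \left(y - 4\right)} = \frac{2}{-7 + \left(-4 + y\right)} = \frac{2}{-11 + y}$)
$r = - \frac{3}{7}$ ($r = \frac{\frac{2}{-11 - 3} \cdot 9}{3} = \frac{\frac{2}{-14} \cdot 9}{3} = \frac{2 \left(- \frac{1}{14}\right) 9}{3} = \frac{\left(- \frac{1}{7}\right) 9}{3} = \frac{1}{3} \left(- \frac{9}{7}\right) = - \frac{3}{7} \approx -0.42857$)
$v{\left(f \right)} = \frac{6}{7 f}$ ($v{\left(f \right)} = - 2 \left(- \frac{3}{7 f}\right) = \frac{6}{7 f}$)
$\left(G{\left(c \right)} + K{\left(184 \right)}\right) + v{\left(\frac{147}{67} \right)} = \left(-82 + 11\right) + \frac{6}{7 \cdot \frac{147}{67}} = -71 + \frac{6}{7 \cdot 147 \cdot \frac{1}{67}} = -71 + \frac{6}{7 \cdot \frac{147}{67}} = -71 + \frac{6}{7} \cdot \frac{67}{147} = -71 + \frac{134}{343} = - \frac{24219}{343}$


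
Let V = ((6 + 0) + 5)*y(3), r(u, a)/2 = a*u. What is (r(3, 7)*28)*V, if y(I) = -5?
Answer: -64680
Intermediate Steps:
r(u, a) = 2*a*u (r(u, a) = 2*(a*u) = 2*a*u)
V = -55 (V = ((6 + 0) + 5)*(-5) = (6 + 5)*(-5) = 11*(-5) = -55)
(r(3, 7)*28)*V = ((2*7*3)*28)*(-55) = (42*28)*(-55) = 1176*(-55) = -64680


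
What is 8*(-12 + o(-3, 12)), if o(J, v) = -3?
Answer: -120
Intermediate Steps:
8*(-12 + o(-3, 12)) = 8*(-12 - 3) = 8*(-15) = -120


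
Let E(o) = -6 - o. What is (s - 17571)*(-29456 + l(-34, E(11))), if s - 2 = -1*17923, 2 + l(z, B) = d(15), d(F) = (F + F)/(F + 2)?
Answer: 17772831952/17 ≈ 1.0455e+9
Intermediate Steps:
d(F) = 2*F/(2 + F) (d(F) = (2*F)/(2 + F) = 2*F/(2 + F))
l(z, B) = -4/17 (l(z, B) = -2 + 2*15/(2 + 15) = -2 + 2*15/17 = -2 + 2*15*(1/17) = -2 + 30/17 = -4/17)
s = -17921 (s = 2 - 1*17923 = 2 - 17923 = -17921)
(s - 17571)*(-29456 + l(-34, E(11))) = (-17921 - 17571)*(-29456 - 4/17) = -35492*(-500756/17) = 17772831952/17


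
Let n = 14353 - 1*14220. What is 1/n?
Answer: 1/133 ≈ 0.0075188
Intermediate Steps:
n = 133 (n = 14353 - 14220 = 133)
1/n = 1/133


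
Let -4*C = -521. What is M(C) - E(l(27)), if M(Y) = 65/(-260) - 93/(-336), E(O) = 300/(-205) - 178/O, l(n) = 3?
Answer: 837905/13776 ≈ 60.824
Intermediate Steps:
C = 521/4 (C = -¼*(-521) = 521/4 ≈ 130.25)
E(O) = -60/41 - 178/O (E(O) = 300*(-1/205) - 178/O = -60/41 - 178/O)
M(Y) = 3/112 (M(Y) = 65*(-1/260) - 93*(-1/336) = -¼ + 31/112 = 3/112)
M(C) - E(l(27)) = 3/112 - (-60/41 - 178/3) = 3/112 - 1*(-7478/123) = 3/112 + 7478/123 = 837905/13776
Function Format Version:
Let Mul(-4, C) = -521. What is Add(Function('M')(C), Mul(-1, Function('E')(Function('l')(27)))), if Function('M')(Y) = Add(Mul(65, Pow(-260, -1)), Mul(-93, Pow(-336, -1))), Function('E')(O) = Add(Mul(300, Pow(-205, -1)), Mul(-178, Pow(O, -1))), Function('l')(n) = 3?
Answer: Rational(837905, 13776) ≈ 60.824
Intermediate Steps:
C = Rational(521, 4) (C = Mul(Rational(-1, 4), -521) = Rational(521, 4) ≈ 130.25)
Function('E')(O) = Add(Rational(-60, 41), Mul(-178, Pow(O, -1))) (Function('E')(O) = Add(Mul(300, Rational(-1, 205)), Mul(-178, Pow(O, -1))) = Add(Rational(-60, 41), Mul(-178, Pow(O, -1))))
Function('M')(Y) = Rational(3, 112) (Function('M')(Y) = Add(Mul(65, Rational(-1, 260)), Mul(-93, Rational(-1, 336))) = Add(Rational(-1, 4), Rational(31, 112)) = Rational(3, 112))
Add(Function('M')(C), Mul(-1, Function('E')(Function('l')(27)))) = Add(Rational(3, 112), Mul(-1, Add(Rational(-60, 41), Mul(-178, Pow(3, -1))))) = Add(Rational(3, 112), Mul(-1, Add(Rational(-60, 41), Mul(-178, Rational(1, 3))))) = Add(Rational(3, 112), Mul(-1, Add(Rational(-60, 41), Rational(-178, 3)))) = Add(Rational(3, 112), Mul(-1, Rational(-7478, 123))) = Add(Rational(3, 112), Rational(7478, 123)) = Rational(837905, 13776)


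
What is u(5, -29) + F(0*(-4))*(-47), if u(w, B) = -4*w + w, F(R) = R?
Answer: -15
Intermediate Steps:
u(w, B) = -3*w
u(5, -29) + F(0*(-4))*(-47) = -3*5 + (0*(-4))*(-47) = -15 + 0*(-47) = -15 + 0 = -15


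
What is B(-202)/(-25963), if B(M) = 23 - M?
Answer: -225/25963 ≈ -0.0086662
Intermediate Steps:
B(-202)/(-25963) = (23 - 1*(-202))/(-25963) = (23 + 202)*(-1/25963) = 225*(-1/25963) = -225/25963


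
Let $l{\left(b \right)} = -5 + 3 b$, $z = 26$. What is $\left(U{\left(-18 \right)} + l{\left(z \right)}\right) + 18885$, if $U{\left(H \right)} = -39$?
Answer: $18919$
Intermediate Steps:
$\left(U{\left(-18 \right)} + l{\left(z \right)}\right) + 18885 = \left(-39 + \left(-5 + 3 \cdot 26\right)\right) + 18885 = \left(-39 + \left(-5 + 78\right)\right) + 18885 = \left(-39 + 73\right) + 18885 = 34 + 18885 = 18919$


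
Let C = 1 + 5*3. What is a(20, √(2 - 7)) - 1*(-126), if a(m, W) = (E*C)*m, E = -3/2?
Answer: -354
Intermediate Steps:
E = -3/2 (E = -3*½ = -3/2 ≈ -1.5000)
C = 16 (C = 1 + 15 = 16)
a(m, W) = -24*m (a(m, W) = (-3/2*16)*m = -24*m)
a(20, √(2 - 7)) - 1*(-126) = -24*20 - 1*(-126) = -480 + 126 = -354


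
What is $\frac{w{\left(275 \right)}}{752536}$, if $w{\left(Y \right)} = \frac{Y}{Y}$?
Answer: $\frac{1}{752536} \approx 1.3288 \cdot 10^{-6}$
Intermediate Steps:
$w{\left(Y \right)} = 1$
$\frac{w{\left(275 \right)}}{752536} = 1 \cdot \frac{1}{752536} = \frac{1}{752536}$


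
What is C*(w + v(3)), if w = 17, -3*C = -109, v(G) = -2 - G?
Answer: 436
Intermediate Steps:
C = 109/3 (C = -⅓*(-109) = 109/3 ≈ 36.333)
C*(w + v(3)) = 109*(17 + (-2 - 1*3))/3 = 109*(17 + (-2 - 3))/3 = 109*(17 - 5)/3 = (109/3)*12 = 436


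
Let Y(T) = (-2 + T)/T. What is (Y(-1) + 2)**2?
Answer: 25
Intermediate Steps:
Y(T) = (-2 + T)/T
(Y(-1) + 2)**2 = ((-2 - 1)/(-1) + 2)**2 = (-1*(-3) + 2)**2 = (3 + 2)**2 = 5**2 = 25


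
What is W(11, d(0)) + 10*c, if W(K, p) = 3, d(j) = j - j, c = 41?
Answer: 413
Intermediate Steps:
d(j) = 0
W(11, d(0)) + 10*c = 3 + 10*41 = 3 + 410 = 413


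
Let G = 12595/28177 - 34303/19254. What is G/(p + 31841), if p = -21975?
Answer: -724051501/5352501905628 ≈ -0.00013527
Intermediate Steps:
G = -724051501/542519958 (G = 12595*(1/28177) - 34303*1/19254 = 12595/28177 - 34303/19254 = -724051501/542519958 ≈ -1.3346)
G/(p + 31841) = -724051501/(542519958*(-21975 + 31841)) = -724051501/542519958/9866 = -724051501/542519958*1/9866 = -724051501/5352501905628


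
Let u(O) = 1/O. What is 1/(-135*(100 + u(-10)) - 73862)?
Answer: -2/174697 ≈ -1.1448e-5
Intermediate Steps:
1/(-135*(100 + u(-10)) - 73862) = 1/(-135*(100 + 1/(-10)) - 73862) = 1/(-135*(100 - ⅒) - 73862) = 1/(-135*999/10 - 73862) = 1/(-26973/2 - 73862) = 1/(-174697/2) = -2/174697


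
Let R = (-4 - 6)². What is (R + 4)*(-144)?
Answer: -14976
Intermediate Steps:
R = 100 (R = (-10)² = 100)
(R + 4)*(-144) = (100 + 4)*(-144) = 104*(-144) = -14976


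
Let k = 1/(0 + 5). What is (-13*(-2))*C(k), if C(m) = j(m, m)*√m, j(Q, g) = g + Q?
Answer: 52*√5/25 ≈ 4.6510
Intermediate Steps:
k = ⅕ (k = 1/5 = ⅕ ≈ 0.20000)
j(Q, g) = Q + g
C(m) = 2*m^(3/2) (C(m) = (m + m)*√m = (2*m)*√m = 2*m^(3/2))
(-13*(-2))*C(k) = (-13*(-2))*(2*(⅕)^(3/2)) = 26*(2*(√5/25)) = 26*(2*√5/25) = 52*√5/25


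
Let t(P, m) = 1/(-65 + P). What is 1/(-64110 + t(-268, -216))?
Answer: -333/21348631 ≈ -1.5598e-5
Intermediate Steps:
1/(-64110 + t(-268, -216)) = 1/(-64110 + 1/(-65 - 268)) = 1/(-64110 + 1/(-333)) = 1/(-64110 - 1/333) = 1/(-21348631/333) = -333/21348631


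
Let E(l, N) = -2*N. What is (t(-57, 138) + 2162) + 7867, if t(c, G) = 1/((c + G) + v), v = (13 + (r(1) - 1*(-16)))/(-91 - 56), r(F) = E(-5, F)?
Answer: 39714889/3960 ≈ 10029.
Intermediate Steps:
r(F) = -2*F
v = -9/49 (v = (13 + (-2*1 - 1*(-16)))/(-91 - 56) = (13 + (-2 + 16))/(-147) = (13 + 14)*(-1/147) = 27*(-1/147) = -9/49 ≈ -0.18367)
t(c, G) = 1/(-9/49 + G + c) (t(c, G) = 1/((c + G) - 9/49) = 1/((G + c) - 9/49) = 1/(-9/49 + G + c))
(t(-57, 138) + 2162) + 7867 = (49/(-9 + 49*138 + 49*(-57)) + 2162) + 7867 = (49/(-9 + 6762 - 2793) + 2162) + 7867 = (49/3960 + 2162) + 7867 = 8561569/3960 + 7867 = 39714889/3960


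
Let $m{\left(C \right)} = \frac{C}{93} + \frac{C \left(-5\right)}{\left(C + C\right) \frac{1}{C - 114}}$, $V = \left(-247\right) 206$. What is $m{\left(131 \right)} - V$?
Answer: $\frac{9456409}{186} \approx 50841.0$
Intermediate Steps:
$V = -50882$
$m{\left(C \right)} = 285 - \frac{463 C}{186}$ ($m{\left(C \right)} = C \frac{1}{93} + \frac{\left(-5\right) C}{2 C \frac{1}{-114 + C}} = \frac{C}{93} + \frac{\left(-5\right) C}{2 C \frac{1}{-114 + C}} = \frac{C}{93} + - 5 C \frac{-114 + C}{2 C} = \frac{C}{93} - \left(-285 + \frac{5 C}{2}\right) = 285 - \frac{463 C}{186}$)
$m{\left(131 \right)} - V = \left(285 - \frac{60653}{186}\right) - -50882 = \left(285 - \frac{60653}{186}\right) + 50882 = - \frac{7643}{186} + 50882 = \frac{9456409}{186}$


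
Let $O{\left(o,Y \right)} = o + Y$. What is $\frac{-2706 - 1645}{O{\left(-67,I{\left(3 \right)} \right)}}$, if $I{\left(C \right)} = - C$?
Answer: $\frac{4351}{70} \approx 62.157$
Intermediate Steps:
$O{\left(o,Y \right)} = Y + o$
$\frac{-2706 - 1645}{O{\left(-67,I{\left(3 \right)} \right)}} = \frac{-2706 - 1645}{\left(-1\right) 3 - 67} = \frac{-2706 - 1645}{-3 - 67} = - \frac{4351}{-70} = \left(-4351\right) \left(- \frac{1}{70}\right) = \frac{4351}{70}$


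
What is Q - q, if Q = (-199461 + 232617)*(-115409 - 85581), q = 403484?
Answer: -6664427924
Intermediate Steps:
Q = -6664024440 (Q = 33156*(-200990) = -6664024440)
Q - q = -6664024440 - 1*403484 = -6664024440 - 403484 = -6664427924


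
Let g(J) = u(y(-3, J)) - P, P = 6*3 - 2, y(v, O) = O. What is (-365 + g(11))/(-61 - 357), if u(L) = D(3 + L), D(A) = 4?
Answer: 377/418 ≈ 0.90191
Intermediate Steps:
u(L) = 4
P = 16 (P = 18 - 2 = 16)
g(J) = -12 (g(J) = 4 - 1*16 = 4 - 16 = -12)
(-365 + g(11))/(-61 - 357) = (-365 - 12)/(-61 - 357) = -377/(-418) = -377*(-1/418) = 377/418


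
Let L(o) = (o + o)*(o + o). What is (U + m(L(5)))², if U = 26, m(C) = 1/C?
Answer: 6765201/10000 ≈ 676.52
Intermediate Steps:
L(o) = 4*o² (L(o) = (2*o)*(2*o) = 4*o²)
(U + m(L(5)))² = (26 + 1/(4*5²))² = (26 + 1/(4*25))² = (26 + 1/100)² = (2601/100)² = 6765201/10000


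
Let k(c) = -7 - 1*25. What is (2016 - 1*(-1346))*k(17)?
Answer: -107584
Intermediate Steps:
k(c) = -32 (k(c) = -7 - 25 = -32)
(2016 - 1*(-1346))*k(17) = (2016 - 1*(-1346))*(-32) = (2016 + 1346)*(-32) = 3362*(-32) = -107584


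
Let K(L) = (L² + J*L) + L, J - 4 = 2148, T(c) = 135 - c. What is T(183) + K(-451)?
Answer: -767650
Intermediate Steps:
J = 2152 (J = 4 + 2148 = 2152)
K(L) = L² + 2153*L (K(L) = (L² + 2152*L) + L = L² + 2153*L)
T(183) + K(-451) = (135 - 1*183) - 451*(2153 - 451) = (135 - 183) - 451*1702 = -48 - 767602 = -767650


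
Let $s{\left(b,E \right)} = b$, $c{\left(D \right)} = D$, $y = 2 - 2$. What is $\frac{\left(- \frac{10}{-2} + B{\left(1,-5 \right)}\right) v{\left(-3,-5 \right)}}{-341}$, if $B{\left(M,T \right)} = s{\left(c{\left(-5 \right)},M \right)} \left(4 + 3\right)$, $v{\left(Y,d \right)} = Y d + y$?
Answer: $\frac{450}{341} \approx 1.3196$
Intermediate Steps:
$y = 0$
$v{\left(Y,d \right)} = Y d$ ($v{\left(Y,d \right)} = Y d + 0 = Y d$)
$B{\left(M,T \right)} = -35$ ($B{\left(M,T \right)} = - 5 \left(4 + 3\right) = \left(-5\right) 7 = -35$)
$\frac{\left(- \frac{10}{-2} + B{\left(1,-5 \right)}\right) v{\left(-3,-5 \right)}}{-341} = \frac{\left(- \frac{10}{-2} - 35\right) \left(\left(-3\right) \left(-5\right)\right)}{-341} = \left(\left(-10\right) \left(- \frac{1}{2}\right) - 35\right) 15 \left(- \frac{1}{341}\right) = \left(5 - 35\right) 15 \left(- \frac{1}{341}\right) = \left(-30\right) 15 \left(- \frac{1}{341}\right) = \left(-450\right) \left(- \frac{1}{341}\right) = \frac{450}{341}$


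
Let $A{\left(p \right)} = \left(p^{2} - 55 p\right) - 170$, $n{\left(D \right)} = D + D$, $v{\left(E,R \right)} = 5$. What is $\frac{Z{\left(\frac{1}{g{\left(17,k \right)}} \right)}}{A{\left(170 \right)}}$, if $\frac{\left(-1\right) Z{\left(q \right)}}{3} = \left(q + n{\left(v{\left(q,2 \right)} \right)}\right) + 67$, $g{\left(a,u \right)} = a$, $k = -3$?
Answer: $- \frac{131}{10982} \approx -0.011929$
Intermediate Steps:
$n{\left(D \right)} = 2 D$
$A{\left(p \right)} = -170 + p^{2} - 55 p$
$Z{\left(q \right)} = -231 - 3 q$ ($Z{\left(q \right)} = - 3 \left(\left(q + 2 \cdot 5\right) + 67\right) = - 3 \left(\left(q + 10\right) + 67\right) = - 3 \left(\left(10 + q\right) + 67\right) = - 3 \left(77 + q\right) = -231 - 3 q$)
$\frac{Z{\left(\frac{1}{g{\left(17,k \right)}} \right)}}{A{\left(170 \right)}} = \frac{-231 - \frac{3}{17}}{-170 + 170^{2} - 9350} = \frac{-231 - \frac{3}{17}}{-170 + 28900 - 9350} = \frac{-231 - \frac{3}{17}}{19380} = \left(- \frac{3930}{17}\right) \frac{1}{19380} = - \frac{131}{10982}$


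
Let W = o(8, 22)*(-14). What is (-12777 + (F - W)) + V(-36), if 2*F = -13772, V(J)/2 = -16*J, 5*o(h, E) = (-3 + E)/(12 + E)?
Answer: -1573302/85 ≈ -18509.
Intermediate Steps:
o(h, E) = (-3 + E)/(5*(12 + E)) (o(h, E) = ((-3 + E)/(12 + E))/5 = (-3 + E)/(5*(12 + E)))
V(J) = -32*J (V(J) = 2*(-16*J) = -32*J)
W = -133/85 (W = ((-3 + 22)/(5*(12 + 22)))*(-14) = ((⅕)*19/34)*(-14) = ((⅕)*(1/34)*19)*(-14) = (19/170)*(-14) = -133/85 ≈ -1.5647)
F = -6886 (F = (½)*(-13772) = -6886)
(-12777 + (F - W)) + V(-36) = (-12777 + (-6886 - 1*(-133/85))) - 32*(-36) = (-12777 + (-6886 + 133/85)) + 1152 = (-12777 - 585177/85) + 1152 = -1671222/85 + 1152 = -1573302/85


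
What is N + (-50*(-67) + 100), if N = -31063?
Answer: -27613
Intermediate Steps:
N + (-50*(-67) + 100) = -31063 + (-50*(-67) + 100) = -31063 + (3350 + 100) = -31063 + 3450 = -27613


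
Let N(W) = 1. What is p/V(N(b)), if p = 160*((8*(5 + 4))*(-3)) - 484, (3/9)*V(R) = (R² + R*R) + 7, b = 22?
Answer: -35044/27 ≈ -1297.9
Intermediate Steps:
V(R) = 21 + 6*R² (V(R) = 3*((R² + R*R) + 7) = 3*((R² + R²) + 7) = 3*(2*R² + 7) = 3*(7 + 2*R²) = 21 + 6*R²)
p = -35044 (p = 160*((8*9)*(-3)) - 484 = 160*(72*(-3)) - 484 = 160*(-216) - 484 = -34560 - 484 = -35044)
p/V(N(b)) = -35044/(21 + 6*1²) = -35044/(21 + 6*1) = -35044/(21 + 6) = -35044/27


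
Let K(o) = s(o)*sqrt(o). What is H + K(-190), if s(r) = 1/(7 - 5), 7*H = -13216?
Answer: -1888 + I*sqrt(190)/2 ≈ -1888.0 + 6.892*I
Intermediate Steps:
H = -1888 (H = (1/7)*(-13216) = -1888)
s(r) = 1/2
K(o) = sqrt(o)/2
H + K(-190) = -1888 + sqrt(-190)/2 = -1888 + (I*sqrt(190))/2 = -1888 + I*sqrt(190)/2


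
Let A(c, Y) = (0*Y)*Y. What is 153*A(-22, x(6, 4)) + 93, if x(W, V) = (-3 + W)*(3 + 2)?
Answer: 93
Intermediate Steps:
x(W, V) = -15 + 5*W (x(W, V) = (-3 + W)*5 = -15 + 5*W)
A(c, Y) = 0 (A(c, Y) = 0*Y = 0)
153*A(-22, x(6, 4)) + 93 = 153*0 + 93 = 0 + 93 = 93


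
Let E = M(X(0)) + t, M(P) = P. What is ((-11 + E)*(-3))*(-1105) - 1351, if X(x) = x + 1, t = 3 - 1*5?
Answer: -41131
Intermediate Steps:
t = -2 (t = 3 - 5 = -2)
X(x) = 1 + x
E = -1 (E = (1 + 0) - 2 = 1 - 2 = -1)
((-11 + E)*(-3))*(-1105) - 1351 = ((-11 - 1)*(-3))*(-1105) - 1351 = -12*(-3)*(-1105) - 1351 = 36*(-1105) - 1351 = -39780 - 1351 = -41131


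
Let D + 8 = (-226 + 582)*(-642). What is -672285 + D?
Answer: -900845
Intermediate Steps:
D = -228560 (D = -8 + (-226 + 582)*(-642) = -8 + 356*(-642) = -8 - 228552 = -228560)
-672285 + D = -672285 - 228560 = -900845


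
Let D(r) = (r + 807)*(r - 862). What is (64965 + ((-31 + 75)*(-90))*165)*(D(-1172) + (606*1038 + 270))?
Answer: -807160996980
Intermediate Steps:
D(r) = (-862 + r)*(807 + r) (D(r) = (807 + r)*(-862 + r) = (-862 + r)*(807 + r))
(64965 + ((-31 + 75)*(-90))*165)*(D(-1172) + (606*1038 + 270)) = (64965 + ((-31 + 75)*(-90))*165)*((-695634 + (-1172)² - 55*(-1172)) + (606*1038 + 270)) = (64965 + (44*(-90))*165)*((-695634 + 1373584 + 64460) + (629028 + 270)) = (64965 - 3960*165)*(742410 + 629298) = (64965 - 653400)*1371708 = -588435*1371708 = -807160996980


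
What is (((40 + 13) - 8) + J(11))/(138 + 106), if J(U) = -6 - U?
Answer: 7/61 ≈ 0.11475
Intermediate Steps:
(((40 + 13) - 8) + J(11))/(138 + 106) = (((40 + 13) - 8) + (-6 - 1*11))/(138 + 106) = ((53 - 8) + (-6 - 11))/244 = (45 - 17)*(1/244) = 28*(1/244) = 7/61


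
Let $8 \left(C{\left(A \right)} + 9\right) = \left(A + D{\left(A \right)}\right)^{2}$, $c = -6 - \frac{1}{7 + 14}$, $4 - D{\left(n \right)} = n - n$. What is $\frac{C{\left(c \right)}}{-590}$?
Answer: $\frac{29903}{2081520} \approx 0.014366$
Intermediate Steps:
$D{\left(n \right)} = 4$ ($D{\left(n \right)} = 4 - \left(n - n\right) = 4 - 0 = 4 + 0 = 4$)
$c = - \frac{127}{21}$ ($c = -6 - \frac{1}{21} = - \frac{127}{21} \approx -6.0476$)
$C{\left(A \right)} = -9 + \frac{\left(4 + A\right)^{2}}{8}$ ($C{\left(A \right)} = -9 + \frac{\left(A + 4\right)^{2}}{8} = -9 + \frac{\left(4 + A\right)^{2}}{8}$)
$\frac{C{\left(c \right)}}{-590} = \frac{-9 + \frac{\left(4 - \frac{127}{21}\right)^{2}}{8}}{-590} = \left(-9 + \frac{\left(- \frac{43}{21}\right)^{2}}{8}\right) \left(- \frac{1}{590}\right) = \left(-9 + \frac{1}{8} \cdot \frac{1849}{441}\right) \left(- \frac{1}{590}\right) = \left(-9 + \frac{1849}{3528}\right) \left(- \frac{1}{590}\right) = \left(- \frac{29903}{3528}\right) \left(- \frac{1}{590}\right) = \frac{29903}{2081520}$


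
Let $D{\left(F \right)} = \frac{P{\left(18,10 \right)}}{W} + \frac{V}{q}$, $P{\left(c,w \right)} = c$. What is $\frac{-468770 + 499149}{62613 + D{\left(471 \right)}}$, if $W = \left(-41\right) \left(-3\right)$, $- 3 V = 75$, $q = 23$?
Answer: $\frac{28647397}{59043172} \approx 0.48519$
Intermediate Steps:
$V = -25$ ($V = \left(- \frac{1}{3}\right) 75 = -25$)
$W = 123$
$D{\left(F \right)} = - \frac{887}{943}$ ($D{\left(F \right)} = \frac{18}{123} - \frac{25}{23} = 18 \cdot \frac{1}{123} - \frac{25}{23} = \frac{6}{41} - \frac{25}{23} = - \frac{887}{943}$)
$\frac{-468770 + 499149}{62613 + D{\left(471 \right)}} = \frac{-468770 + 499149}{62613 - \frac{887}{943}} = \frac{30379}{\frac{59043172}{943}} = 30379 \cdot \frac{943}{59043172} = \frac{28647397}{59043172}$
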